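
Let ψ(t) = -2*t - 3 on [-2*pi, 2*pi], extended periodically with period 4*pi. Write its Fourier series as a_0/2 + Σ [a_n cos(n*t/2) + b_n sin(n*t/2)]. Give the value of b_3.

-8/3

b_3 = (1/(2*pi)) ∫_{-2*pi}^{2*pi} ψ(t) sin(3*t/2) dt.
Integrating by parts (boundary term plus one more integral), an antiderivative of (-2*t - 3) sin(3*t/2) is 4*t*cos(3*t/2)/3 - 8*sin(3*t/2)/9 + 2*cos(3*t/2); evaluating from -2*pi to 2*pi: ∫_{-2*pi}^{2*pi} (-2*t - 3) sin(3*t/2) dt = (-8*pi/3 - 2) - (-2 + 8*pi/3) = -16*pi/3.
Hence b_3 = (1/(2*pi))·(-16*pi/3) = -8/3.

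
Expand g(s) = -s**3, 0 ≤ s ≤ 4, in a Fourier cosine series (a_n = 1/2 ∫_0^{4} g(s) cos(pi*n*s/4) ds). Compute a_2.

-96/pi**2

a_2 = 1/2 ∫_0^{4} (-s**3) cos(pi*s/2) ds.
Integrating by parts three times (tabular method), an antiderivative of (-s**3) cos(pi*s/2) is -2*s**3*sin(pi*s/2)/pi - 12*s**2*cos(pi*s/2)/pi**2 + 48*s*sin(pi*s/2)/pi**3 + 96*cos(pi*s/2)/pi**4; evaluating from 0 to 4: ∫_{0}^{4} (-s**3) cos(pi*s/2) ds = (96*(1 - 2*pi**2)/pi**4) - (96/pi**4) = -192/pi**2.
Hence a_2 = (1/2)·(-192/pi**2) = -96/pi**2.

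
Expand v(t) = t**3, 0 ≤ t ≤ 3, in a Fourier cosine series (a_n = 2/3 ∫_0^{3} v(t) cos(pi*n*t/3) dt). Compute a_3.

2*(4 - 9*pi**2)/pi**4

a_3 = 2/3 ∫_0^{3} (t**3) cos(pi*t) dt.
Integrating by parts three times (tabular method), an antiderivative of (t**3) cos(pi*t) is t**3*sin(pi*t)/pi + 3*t**2*cos(pi*t)/pi**2 - 6*t*sin(pi*t)/pi**3 - 6*cos(pi*t)/pi**4; evaluating from 0 to 3: ∫_{0}^{3} (t**3) cos(pi*t) dt = (3*(2 - 9*pi**2)/pi**4) - (-6/pi**4) = 3*(4 - 9*pi**2)/pi**4.
Hence a_3 = (2/3)·(3*(4 - 9*pi**2)/pi**4) = 2*(4 - 9*pi**2)/pi**4.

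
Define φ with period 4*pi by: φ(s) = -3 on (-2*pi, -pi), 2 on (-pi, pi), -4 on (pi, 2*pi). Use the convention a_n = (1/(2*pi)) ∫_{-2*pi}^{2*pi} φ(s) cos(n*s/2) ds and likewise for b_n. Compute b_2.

b_2 = (1/(2*pi)) ∫_{-2*pi}^{2*pi} φ(s) sin(s) ds.
Split the integral at the breakpoints.
Directly, an antiderivative of (-3) sin(s) is 3*cos(s); evaluating from -2*pi to -pi: ∫_{-2*pi}^{-pi} (-3) sin(s) ds = (-3) - (3) = -6.
Directly, an antiderivative of (2) sin(s) is -2*cos(s); evaluating from -pi to pi: ∫_{-pi}^{pi} (2) sin(s) ds = (2) - (2) = 0.
Directly, an antiderivative of (-4) sin(s) is 4*cos(s); evaluating from pi to 2*pi: ∫_{pi}^{2*pi} (-4) sin(s) ds = (4) - (-4) = 8.
Summing the pieces and multiplying by (1/(2*pi)) gives b_2 = 1/pi.

1/pi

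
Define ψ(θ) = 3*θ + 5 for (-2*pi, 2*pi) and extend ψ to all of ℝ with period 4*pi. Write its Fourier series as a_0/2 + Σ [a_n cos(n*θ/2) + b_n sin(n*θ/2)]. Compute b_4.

b_4 = (1/(2*pi)) ∫_{-2*pi}^{2*pi} ψ(θ) sin(2*θ) dθ.
Integrating by parts (boundary term plus one more integral), an antiderivative of (3*θ + 5) sin(2*θ) is -3*θ*cos(2*θ)/2 + 3*sin(2*θ)/4 - 5*cos(2*θ)/2; evaluating from -2*pi to 2*pi: ∫_{-2*pi}^{2*pi} (3*θ + 5) sin(2*θ) dθ = (-3*pi - 5/2) - (-5/2 + 3*pi) = -6*pi.
Hence b_4 = (1/(2*pi))·(-6*pi) = -3.

-3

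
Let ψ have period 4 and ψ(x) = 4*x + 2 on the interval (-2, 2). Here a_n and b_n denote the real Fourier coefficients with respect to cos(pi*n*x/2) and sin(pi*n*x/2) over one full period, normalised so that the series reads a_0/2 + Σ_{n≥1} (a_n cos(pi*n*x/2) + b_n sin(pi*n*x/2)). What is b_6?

-8/(3*pi)

b_6 = 1/2 ∫_{-2}^{2} ψ(x) sin(3*pi*x) dx.
Integrating by parts (boundary term plus one more integral), an antiderivative of (4*x + 2) sin(3*pi*x) is -4*x*cos(3*pi*x)/(3*pi) + 4*sin(3*pi*x)/(9*pi**2) - 2*cos(3*pi*x)/(3*pi); evaluating from -2 to 2: ∫_{-2}^{2} (4*x + 2) sin(3*pi*x) dx = (-10/(3*pi)) - (2/pi) = -16/(3*pi).
Hence b_6 = (1/2)·(-16/(3*pi)) = -8/(3*pi).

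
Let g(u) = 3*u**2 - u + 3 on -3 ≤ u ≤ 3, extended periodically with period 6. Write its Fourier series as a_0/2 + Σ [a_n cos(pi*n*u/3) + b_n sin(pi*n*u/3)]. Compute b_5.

b_5 = 1/3 ∫_{-3}^{3} g(u) sin(5*pi*u/3) du.
Integrating by parts twice (tabular method), an antiderivative of (3*u**2 - u + 3) sin(5*pi*u/3) is -9*u**2*cos(5*pi*u/3)/(5*pi) + 54*u*sin(5*pi*u/3)/(25*pi**2) + 3*u*cos(5*pi*u/3)/(5*pi) - 9*sin(5*pi*u/3)/(25*pi**2) - 9*cos(5*pi*u/3)/(5*pi) + 162*cos(5*pi*u/3)/(125*pi**3); evaluating from -3 to 3: ∫_{-3}^{3} (3*u**2 - u + 3) sin(5*pi*u/3) du = (81*(-2 + 25*pi**2)/(125*pi**3)) - (9*(-18 + 275*pi**2)/(125*pi**3)) = -18/(5*pi).
Hence b_5 = (1/3)·(-18/(5*pi)) = -6/(5*pi).

-6/(5*pi)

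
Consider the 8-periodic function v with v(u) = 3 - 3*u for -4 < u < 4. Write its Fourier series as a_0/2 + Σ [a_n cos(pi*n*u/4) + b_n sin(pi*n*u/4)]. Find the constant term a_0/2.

3

a_0 = 1/4 ∫_{-4}^{4} v(u) du = 1/4 · (24) = 6.
So the constant term a_0/2 = 3.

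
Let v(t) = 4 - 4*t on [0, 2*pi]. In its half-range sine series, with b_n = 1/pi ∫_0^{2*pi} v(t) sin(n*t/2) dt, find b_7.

16*(1 - pi)/(7*pi)

b_7 = 1/pi ∫_0^{2*pi} (4 - 4*t) sin(7*t/2) dt.
Integrating by parts (boundary term plus one more integral), an antiderivative of (4 - 4*t) sin(7*t/2) is 8*t*cos(7*t/2)/7 - 16*sin(7*t/2)/49 - 8*cos(7*t/2)/7; evaluating from 0 to 2*pi: ∫_{0}^{2*pi} (4 - 4*t) sin(7*t/2) dt = (8/7 - 16*pi/7) - (-8/7) = 16/7 - 16*pi/7.
Hence b_7 = (1/pi)·(16/7 - 16*pi/7) = 16*(1 - pi)/(7*pi).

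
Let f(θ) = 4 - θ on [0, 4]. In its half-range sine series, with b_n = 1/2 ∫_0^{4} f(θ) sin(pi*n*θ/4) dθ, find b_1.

8/pi

b_1 = 1/2 ∫_0^{4} (4 - θ) sin(pi*θ/4) dθ.
Integrating by parts (boundary term plus one more integral), an antiderivative of (4 - θ) sin(pi*θ/4) is 4*θ*cos(pi*θ/4)/pi - 16*sin(pi*θ/4)/pi**2 - 16*cos(pi*θ/4)/pi; evaluating from 0 to 4: ∫_{0}^{4} (4 - θ) sin(pi*θ/4) dθ = (0) - (-16/pi) = 16/pi.
Hence b_1 = (1/2)·(16/pi) = 8/pi.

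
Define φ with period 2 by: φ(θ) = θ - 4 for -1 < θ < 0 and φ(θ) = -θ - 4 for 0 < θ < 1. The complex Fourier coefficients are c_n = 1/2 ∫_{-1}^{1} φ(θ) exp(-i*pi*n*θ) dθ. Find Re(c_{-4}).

0

Since φ is real-valued, Re(c_{-4}) = 1/2 ∫_{-1}^{1} φ(θ) cos(-4*pi*θ) dθ = a_{4}/2.
φ is even and cos(-4*pi*θ) is even, so the integrand is even: ∫_{-1}^{1} φ(θ) cos(-4*pi*θ) dθ = 2∫_0^{1} φ(θ) cos(-4*pi*θ) dθ.
Integrating by parts (boundary term plus one more integral), an antiderivative of (-θ - 4) cos(-4*pi*θ) is -θ*sin(4*pi*θ)/(4*pi) - sin(4*pi*θ)/pi - cos(4*pi*θ)/(16*pi**2); evaluating from 0 to 1: ∫_{0}^{1} (-θ - 4) cos(-4*pi*θ) dθ = (-1/(16*pi**2)) - (-1/(16*pi**2)) = 0.
So ∫_{-1}^{1} φ(θ) cos(-4*pi*θ) dθ = 0.
Hence Re(c_{-4}) = (1/2)·(0) = 0.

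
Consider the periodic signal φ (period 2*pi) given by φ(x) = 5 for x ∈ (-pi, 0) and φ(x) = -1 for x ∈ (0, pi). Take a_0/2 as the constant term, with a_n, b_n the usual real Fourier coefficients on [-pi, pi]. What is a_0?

4

a_0 = 1/pi ∫_{-pi}^{pi} φ(x) dx = 1/pi · (4*pi) = 4.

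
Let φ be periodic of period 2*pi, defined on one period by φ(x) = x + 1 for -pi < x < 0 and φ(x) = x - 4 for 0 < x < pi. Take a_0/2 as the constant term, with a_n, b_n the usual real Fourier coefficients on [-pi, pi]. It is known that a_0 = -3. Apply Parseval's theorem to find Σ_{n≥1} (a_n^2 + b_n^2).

-5*pi + 2*pi**2/3 + 25/2

Parseval: a_0^2/2 + Σ_{n≥1} (a_n^2+b_n^2) = 1/pi ∫_{-pi}^{pi} φ(x)^2 dx = -5*pi + 2*pi**2/3 + 17.
Subtract a_0^2/2 = 9/2: Σ (a_n^2+b_n^2) = -5*pi + 2*pi**2/3 + 25/2.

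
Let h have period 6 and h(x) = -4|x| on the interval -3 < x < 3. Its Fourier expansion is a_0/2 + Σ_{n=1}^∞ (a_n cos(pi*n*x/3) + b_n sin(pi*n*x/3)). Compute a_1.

48/pi**2

a_1 = 1/3 ∫_{-3}^{3} h(x) cos(pi*x/3) dx.
h is even and cos(pi*x/3) is even, so the integrand is even and a_1 = 2/3 ∫_0^{3} h(x) cos(pi*x/3) dx.
Integrating by parts (boundary term plus one more integral), an antiderivative of (-4*x) cos(pi*x/3) is -12*x*sin(pi*x/3)/pi - 36*cos(pi*x/3)/pi**2; evaluating from 0 to 3: ∫_{0}^{3} (-4*x) cos(pi*x/3) dx = (36/pi**2) - (-36/pi**2) = 72/pi**2.
Hence a_1 = (2/3)·(72/pi**2) = 48/pi**2.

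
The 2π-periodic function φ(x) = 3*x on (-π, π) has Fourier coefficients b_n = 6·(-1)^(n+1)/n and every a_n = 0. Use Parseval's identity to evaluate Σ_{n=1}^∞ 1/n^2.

Parseval: Σ b_n^2 = (1/π) ∫_{-π}^{π} φ(x)^2 dx = 6*pi**2.
Σ b_n^2 = Σ 36/n^2, so Σ 1/n^2 = (6*pi**2)/36 = pi**2/6.

pi**2/6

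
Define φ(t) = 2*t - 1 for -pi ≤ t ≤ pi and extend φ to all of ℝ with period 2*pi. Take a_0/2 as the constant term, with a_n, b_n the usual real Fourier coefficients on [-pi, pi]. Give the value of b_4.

-1

b_4 = 1/pi ∫_{-pi}^{pi} φ(t) sin(4*t) dt.
Integrating by parts (boundary term plus one more integral), an antiderivative of (2*t - 1) sin(4*t) is -t*cos(4*t)/2 + sin(4*t)/8 + cos(4*t)/4; evaluating from -pi to pi: ∫_{-pi}^{pi} (2*t - 1) sin(4*t) dt = (1/4 - pi/2) - (1/4 + pi/2) = -pi.
Hence b_4 = (1/pi)·(-pi) = -1.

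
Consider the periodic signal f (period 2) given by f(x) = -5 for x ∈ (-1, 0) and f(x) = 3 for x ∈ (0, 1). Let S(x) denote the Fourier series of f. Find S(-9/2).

x = -9/2 differs from x = -1/2 by -2 full period(s), and the series is 2-periodic.
f is continuous at x = -1/2 with value -5, so the series converges to -5 there.

-5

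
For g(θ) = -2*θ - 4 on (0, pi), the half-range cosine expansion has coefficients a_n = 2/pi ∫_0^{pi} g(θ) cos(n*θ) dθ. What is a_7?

8/(49*pi)

a_7 = 2/pi ∫_0^{pi} (-2*θ - 4) cos(7*θ) dθ.
Integrating by parts (boundary term plus one more integral), an antiderivative of (-2*θ - 4) cos(7*θ) is -2*θ*sin(7*θ)/7 - 4*sin(7*θ)/7 - 2*cos(7*θ)/49; evaluating from 0 to pi: ∫_{0}^{pi} (-2*θ - 4) cos(7*θ) dθ = (2/49) - (-2/49) = 4/49.
Hence a_7 = (2/pi)·(4/49) = 8/(49*pi).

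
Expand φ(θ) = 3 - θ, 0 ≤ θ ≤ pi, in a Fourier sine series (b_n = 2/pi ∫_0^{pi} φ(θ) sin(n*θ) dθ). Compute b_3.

b_3 = 2/pi ∫_0^{pi} (3 - θ) sin(3*θ) dθ.
Integrating by parts (boundary term plus one more integral), an antiderivative of (3 - θ) sin(3*θ) is θ*cos(3*θ)/3 - sin(3*θ)/9 - cos(3*θ); evaluating from 0 to pi: ∫_{0}^{pi} (3 - θ) sin(3*θ) dθ = (1 - pi/3) - (-1) = 2 - pi/3.
Hence b_3 = (2/pi)·(2 - pi/3) = -2/3 + 4/pi.

-2/3 + 4/pi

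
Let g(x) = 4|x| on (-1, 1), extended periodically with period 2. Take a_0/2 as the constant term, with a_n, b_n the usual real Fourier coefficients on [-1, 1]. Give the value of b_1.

0

b_1 = ∫_{-1}^{1} g(x) sin(pi*x) dx.
g is even and sin(pi*x) is odd, so the integrand is odd over a symmetric interval and the integral vanishes.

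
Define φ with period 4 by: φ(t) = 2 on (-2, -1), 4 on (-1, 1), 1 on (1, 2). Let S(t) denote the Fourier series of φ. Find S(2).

3/2

t = 2 differs from t = -2 by 1 full period(s), and the series is 4-periodic.
At t = -2 the one-sided limits are φ(-2^-) = 1 and φ(-2^+) = 2.
By Dirichlet's theorem the series converges to their average, [(1) + (2)]/2 = 3/2.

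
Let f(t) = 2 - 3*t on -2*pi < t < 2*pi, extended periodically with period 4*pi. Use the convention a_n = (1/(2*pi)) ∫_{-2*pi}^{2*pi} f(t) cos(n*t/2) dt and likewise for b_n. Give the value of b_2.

6

b_2 = (1/(2*pi)) ∫_{-2*pi}^{2*pi} f(t) sin(t) dt.
Integrating by parts (boundary term plus one more integral), an antiderivative of (2 - 3*t) sin(t) is 3*t*cos(t) - 3*sin(t) - 2*cos(t); evaluating from -2*pi to 2*pi: ∫_{-2*pi}^{2*pi} (2 - 3*t) sin(t) dt = (-2 + 6*pi) - (-6*pi - 2) = 12*pi.
Hence b_2 = (1/(2*pi))·(12*pi) = 6.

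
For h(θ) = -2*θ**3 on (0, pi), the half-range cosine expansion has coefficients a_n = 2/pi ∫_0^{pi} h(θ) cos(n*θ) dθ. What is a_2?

a_2 = 2/pi ∫_0^{pi} (-2*θ**3) cos(2*θ) dθ.
Integrating by parts three times (tabular method), an antiderivative of (-2*θ**3) cos(2*θ) is -θ**3*sin(2*θ) - 3*θ**2*cos(2*θ)/2 + 3*θ*sin(2*θ)/2 + 3*cos(2*θ)/4; evaluating from 0 to pi: ∫_{0}^{pi} (-2*θ**3) cos(2*θ) dθ = (3/4 - 3*pi**2/2) - (3/4) = -3*pi**2/2.
Hence a_2 = (2/pi)·(-3*pi**2/2) = -3*pi.

-3*pi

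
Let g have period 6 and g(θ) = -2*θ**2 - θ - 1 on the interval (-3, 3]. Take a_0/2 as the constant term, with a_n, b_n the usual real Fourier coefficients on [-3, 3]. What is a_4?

-9/(2*pi**2)

a_4 = 1/3 ∫_{-3}^{3} g(θ) cos(4*pi*θ/3) dθ.
Integrating by parts twice (tabular method), an antiderivative of (-2*θ**2 - θ - 1) cos(4*pi*θ/3) is -3*θ**2*sin(4*pi*θ/3)/(2*pi) - 3*θ*sin(4*pi*θ/3)/(4*pi) - 9*θ*cos(4*pi*θ/3)/(4*pi**2) - 3*sin(4*pi*θ/3)/(4*pi) + 27*sin(4*pi*θ/3)/(16*pi**3) - 9*cos(4*pi*θ/3)/(16*pi**2); evaluating from -3 to 3: ∫_{-3}^{3} (-2*θ**2 - θ - 1) cos(4*pi*θ/3) dθ = (-117/(16*pi**2)) - (99/(16*pi**2)) = -27/(2*pi**2).
Hence a_4 = (1/3)·(-27/(2*pi**2)) = -9/(2*pi**2).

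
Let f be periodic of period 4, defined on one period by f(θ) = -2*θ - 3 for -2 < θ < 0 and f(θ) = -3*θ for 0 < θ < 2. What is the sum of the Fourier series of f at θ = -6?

-5/2

θ = -6 differs from θ = -2 by -1 full period(s), and the series is 4-periodic.
At θ = -2 the one-sided limits are f(-2^-) = -6 and f(-2^+) = 1.
By Dirichlet's theorem the series converges to their average, [(-6) + (1)]/2 = -5/2.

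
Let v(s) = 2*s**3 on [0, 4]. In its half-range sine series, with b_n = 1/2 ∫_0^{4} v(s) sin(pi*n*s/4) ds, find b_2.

-128/pi + 192/pi**3

b_2 = 1/2 ∫_0^{4} (2*s**3) sin(pi*s/2) ds.
Integrating by parts three times (tabular method), an antiderivative of (2*s**3) sin(pi*s/2) is -4*s**3*cos(pi*s/2)/pi + 24*s**2*sin(pi*s/2)/pi**2 + 96*s*cos(pi*s/2)/pi**3 - 192*sin(pi*s/2)/pi**4; evaluating from 0 to 4: ∫_{0}^{4} (2*s**3) sin(pi*s/2) ds = (-256/pi + 384/pi**3) - (0) = -256/pi + 384/pi**3.
Hence b_2 = (1/2)·(-256/pi + 384/pi**3) = -128/pi + 192/pi**3.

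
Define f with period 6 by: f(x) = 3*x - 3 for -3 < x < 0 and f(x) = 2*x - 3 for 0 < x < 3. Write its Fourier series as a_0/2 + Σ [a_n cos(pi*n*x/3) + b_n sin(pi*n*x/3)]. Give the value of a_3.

a_3 = 1/3 ∫_{-3}^{3} f(x) cos(pi*x) dx.
Split the integral at the breakpoints.
Integrating by parts (boundary term plus one more integral), an antiderivative of (3*x - 3) cos(pi*x) is 3*x*sin(pi*x)/pi - 3*sin(pi*x)/pi + 3*cos(pi*x)/pi**2; evaluating from -3 to 0: ∫_{-3}^{0} (3*x - 3) cos(pi*x) dx = (3/pi**2) - (-3/pi**2) = 6/pi**2.
Integrating by parts (boundary term plus one more integral), an antiderivative of (2*x - 3) cos(pi*x) is 2*x*sin(pi*x)/pi - 3*sin(pi*x)/pi + 2*cos(pi*x)/pi**2; evaluating from 0 to 3: ∫_{0}^{3} (2*x - 3) cos(pi*x) dx = (-2/pi**2) - (2/pi**2) = -4/pi**2.
Summing the pieces and multiplying by (1/3) gives a_3 = 2/(3*pi**2).

2/(3*pi**2)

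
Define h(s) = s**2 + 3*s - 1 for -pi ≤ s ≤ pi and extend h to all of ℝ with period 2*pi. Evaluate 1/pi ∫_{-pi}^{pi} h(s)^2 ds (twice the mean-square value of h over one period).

1/pi ∫_{-pi}^{pi} h(s)^2 ds = 1/pi · (2*pi*(15 + 3*pi**4 + 35*pi**2)/15) = 2 + 2*pi**4/5 + 14*pi**2/3.

2 + 2*pi**4/5 + 14*pi**2/3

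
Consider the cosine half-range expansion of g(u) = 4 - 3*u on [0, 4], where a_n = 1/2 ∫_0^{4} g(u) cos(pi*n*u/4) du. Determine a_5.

a_5 = 1/2 ∫_0^{4} (4 - 3*u) cos(5*pi*u/4) du.
Integrating by parts (boundary term plus one more integral), an antiderivative of (4 - 3*u) cos(5*pi*u/4) is -12*u*sin(5*pi*u/4)/(5*pi) + 16*sin(5*pi*u/4)/(5*pi) - 48*cos(5*pi*u/4)/(25*pi**2); evaluating from 0 to 4: ∫_{0}^{4} (4 - 3*u) cos(5*pi*u/4) du = (48/(25*pi**2)) - (-48/(25*pi**2)) = 96/(25*pi**2).
Hence a_5 = (1/2)·(96/(25*pi**2)) = 48/(25*pi**2).

48/(25*pi**2)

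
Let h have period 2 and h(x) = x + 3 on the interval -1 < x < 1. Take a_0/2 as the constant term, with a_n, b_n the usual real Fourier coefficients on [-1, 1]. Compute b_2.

b_2 = ∫_{-1}^{1} h(x) sin(2*pi*x) dx.
Integrating by parts (boundary term plus one more integral), an antiderivative of (x + 3) sin(2*pi*x) is -x*cos(2*pi*x)/(2*pi) + sin(2*pi*x)/(4*pi**2) - 3*cos(2*pi*x)/(2*pi); evaluating from -1 to 1: ∫_{-1}^{1} (x + 3) sin(2*pi*x) dx = (-2/pi) - (-1/pi) = -1/pi.
Hence b_2 = -1/pi.

-1/pi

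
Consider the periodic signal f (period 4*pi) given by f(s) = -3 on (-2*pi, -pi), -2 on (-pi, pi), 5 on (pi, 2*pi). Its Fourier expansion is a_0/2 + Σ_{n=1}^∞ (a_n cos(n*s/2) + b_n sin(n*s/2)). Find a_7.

a_7 = (1/(2*pi)) ∫_{-2*pi}^{2*pi} f(s) cos(7*s/2) ds.
Split the integral at the breakpoints.
Directly, an antiderivative of (-3) cos(7*s/2) is -6*sin(7*s/2)/7; evaluating from -2*pi to -pi: ∫_{-2*pi}^{-pi} (-3) cos(7*s/2) ds = (-6/7) - (0) = -6/7.
Directly, an antiderivative of (-2) cos(7*s/2) is -4*sin(7*s/2)/7; evaluating from -pi to pi: ∫_{-pi}^{pi} (-2) cos(7*s/2) ds = (4/7) - (-4/7) = 8/7.
Directly, an antiderivative of (5) cos(7*s/2) is 10*sin(7*s/2)/7; evaluating from pi to 2*pi: ∫_{pi}^{2*pi} (5) cos(7*s/2) ds = (0) - (-10/7) = 10/7.
Summing the pieces and multiplying by (1/(2*pi)) gives a_7 = 6/(7*pi).

6/(7*pi)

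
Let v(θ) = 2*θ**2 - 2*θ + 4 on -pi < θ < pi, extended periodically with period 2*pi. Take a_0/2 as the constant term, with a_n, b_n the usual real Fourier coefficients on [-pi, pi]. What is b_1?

b_1 = 1/pi ∫_{-pi}^{pi} v(θ) sin(θ) dθ.
Integrating by parts twice (tabular method), an antiderivative of (2*θ**2 - 2*θ + 4) sin(θ) is -2*θ**2*cos(θ) + 4*θ*sin(θ) + 2*θ*cos(θ) - 2*sin(θ); evaluating from -pi to pi: ∫_{-pi}^{pi} (2*θ**2 - 2*θ + 4) sin(θ) dθ = (2*pi*(-1 + pi)) - (2*pi*(1 + pi)) = -4*pi.
Hence b_1 = (1/pi)·(-4*pi) = -4.

-4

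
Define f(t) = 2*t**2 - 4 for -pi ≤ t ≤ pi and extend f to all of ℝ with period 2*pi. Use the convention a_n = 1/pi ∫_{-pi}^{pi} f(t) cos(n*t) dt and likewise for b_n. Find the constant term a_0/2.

a_0 = 1/pi ∫_{-pi}^{pi} f(t) dt = 1/pi · (4*pi*(-6 + pi**2)/3) = -8 + 4*pi**2/3.
So the constant term a_0/2 = -4 + 2*pi**2/3.

-4 + 2*pi**2/3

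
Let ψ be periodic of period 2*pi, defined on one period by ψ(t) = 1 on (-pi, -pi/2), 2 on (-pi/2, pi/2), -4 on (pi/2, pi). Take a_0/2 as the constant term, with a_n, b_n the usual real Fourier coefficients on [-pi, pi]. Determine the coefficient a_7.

a_7 = 1/pi ∫_{-pi}^{pi} ψ(t) cos(7*t) dt.
Split the integral at the breakpoints.
Directly, an antiderivative of (1) cos(7*t) is sin(7*t)/7; evaluating from -pi to -pi/2: ∫_{-pi}^{-pi/2} (1) cos(7*t) dt = (1/7) - (0) = 1/7.
Directly, an antiderivative of (2) cos(7*t) is 2*sin(7*t)/7; evaluating from -pi/2 to pi/2: ∫_{-pi/2}^{pi/2} (2) cos(7*t) dt = (-2/7) - (2/7) = -4/7.
Directly, an antiderivative of (-4) cos(7*t) is -4*sin(7*t)/7; evaluating from pi/2 to pi: ∫_{pi/2}^{pi} (-4) cos(7*t) dt = (0) - (4/7) = -4/7.
Summing the pieces and multiplying by (1/pi) gives a_7 = -1/pi.

-1/pi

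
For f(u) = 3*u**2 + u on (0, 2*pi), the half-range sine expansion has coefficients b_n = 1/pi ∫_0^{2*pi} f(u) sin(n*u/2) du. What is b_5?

b_5 = 1/pi ∫_0^{2*pi} (3*u**2 + u) sin(5*u/2) du.
Integrating by parts twice (tabular method), an antiderivative of (3*u**2 + u) sin(5*u/2) is -6*u**2*cos(5*u/2)/5 + 24*u*sin(5*u/2)/25 - 2*u*cos(5*u/2)/5 + 4*sin(5*u/2)/25 + 48*cos(5*u/2)/125; evaluating from 0 to 2*pi: ∫_{0}^{2*pi} (3*u**2 + u) sin(5*u/2) du = (-48/125 + 4*pi/5 + 24*pi**2/5) - (48/125) = -96/125 + 4*pi/5 + 24*pi**2/5.
Hence b_5 = (1/pi)·(-96/125 + 4*pi/5 + 24*pi**2/5) = 4*(-24 + 25*pi + 150*pi**2)/(125*pi).

4*(-24 + 25*pi + 150*pi**2)/(125*pi)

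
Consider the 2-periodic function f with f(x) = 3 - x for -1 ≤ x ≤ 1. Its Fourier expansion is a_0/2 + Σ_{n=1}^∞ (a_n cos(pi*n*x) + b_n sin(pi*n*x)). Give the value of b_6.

b_6 = ∫_{-1}^{1} f(x) sin(6*pi*x) dx.
Integrating by parts (boundary term plus one more integral), an antiderivative of (3 - x) sin(6*pi*x) is x*cos(6*pi*x)/(6*pi) - sin(6*pi*x)/(36*pi**2) - cos(6*pi*x)/(2*pi); evaluating from -1 to 1: ∫_{-1}^{1} (3 - x) sin(6*pi*x) dx = (-1/(3*pi)) - (-2/(3*pi)) = 1/(3*pi).
Hence b_6 = 1/(3*pi).

1/(3*pi)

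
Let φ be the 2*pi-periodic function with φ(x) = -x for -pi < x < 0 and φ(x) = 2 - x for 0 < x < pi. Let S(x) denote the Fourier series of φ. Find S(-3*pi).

x = -3*pi differs from x = -pi by -1 full period(s), and the series is 2*pi-periodic.
At x = -pi the one-sided limits are φ(-pi^-) = 2 - pi and φ(-pi^+) = pi.
By Dirichlet's theorem the series converges to their average, [(2 - pi) + (pi)]/2 = 1.

1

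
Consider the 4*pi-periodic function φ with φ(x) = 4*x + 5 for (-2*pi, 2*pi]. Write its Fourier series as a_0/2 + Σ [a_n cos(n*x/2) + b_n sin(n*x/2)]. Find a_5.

0

a_5 = (1/(2*pi)) ∫_{-2*pi}^{2*pi} φ(x) cos(5*x/2) dx.
Integrating by parts (boundary term plus one more integral), an antiderivative of (4*x + 5) cos(5*x/2) is 8*x*sin(5*x/2)/5 + 2*sin(5*x/2) + 16*cos(5*x/2)/25; evaluating from -2*pi to 2*pi: ∫_{-2*pi}^{2*pi} (4*x + 5) cos(5*x/2) dx = (-16/25) - (-16/25) = 0.
Hence a_5 = (1/(2*pi))·(0) = 0.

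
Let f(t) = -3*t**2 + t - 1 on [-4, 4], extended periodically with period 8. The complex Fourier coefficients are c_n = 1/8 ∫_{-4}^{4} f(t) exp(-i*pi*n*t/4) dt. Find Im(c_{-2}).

-2/pi

Since f is real-valued, Im(c_{-2}) = -1/8 ∫_{-4}^{4} f(t) sin(-pi*t/2) dt = b_{2}/2.
Integrating by parts twice (tabular method), an antiderivative of (-3*t**2 + t - 1) sin(-pi*t/2) is -6*t**2*cos(pi*t/2)/pi + 24*t*sin(pi*t/2)/pi**2 + 2*t*cos(pi*t/2)/pi - 4*sin(pi*t/2)/pi**2 - 2*cos(pi*t/2)/pi + 48*cos(pi*t/2)/pi**3; evaluating from -4 to 4: ∫_{-4}^{4} (-3*t**2 + t - 1) sin(-pi*t/2) dt = (-90/pi + 48/pi**3) - (-106/pi + 48/pi**3) = 16/pi.
Hence Im(c_{-2}) = (-1/8)·(16/pi) = -2/pi.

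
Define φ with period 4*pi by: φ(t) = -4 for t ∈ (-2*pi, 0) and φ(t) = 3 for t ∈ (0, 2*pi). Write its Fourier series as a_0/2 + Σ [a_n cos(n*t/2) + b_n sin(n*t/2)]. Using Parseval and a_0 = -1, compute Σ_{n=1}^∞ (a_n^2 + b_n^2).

49/2

Parseval: a_0^2/2 + Σ_{n≥1} (a_n^2+b_n^2) = (1/(2*pi)) ∫_{-2*pi}^{2*pi} φ(t)^2 dt = 25.
Subtract a_0^2/2 = 1/2: Σ (a_n^2+b_n^2) = 49/2.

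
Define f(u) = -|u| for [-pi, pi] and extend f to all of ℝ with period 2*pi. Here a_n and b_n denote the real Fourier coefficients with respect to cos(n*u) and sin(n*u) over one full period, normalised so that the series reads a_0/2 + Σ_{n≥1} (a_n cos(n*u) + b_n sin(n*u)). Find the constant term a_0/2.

-pi/2

a_0 = 1/pi ∫_{-pi}^{pi} f(u) du = 1/pi · (-pi**2) = -pi.
So the constant term a_0/2 = -pi/2.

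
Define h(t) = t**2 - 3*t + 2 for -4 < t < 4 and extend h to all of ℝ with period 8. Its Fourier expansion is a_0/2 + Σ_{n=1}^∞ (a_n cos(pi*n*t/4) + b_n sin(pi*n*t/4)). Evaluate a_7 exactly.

a_7 = 1/4 ∫_{-4}^{4} h(t) cos(7*pi*t/4) dt.
Integrating by parts twice (tabular method), an antiderivative of (t**2 - 3*t + 2) cos(7*pi*t/4) is 4*t**2*sin(7*pi*t/4)/(7*pi) - 12*t*sin(7*pi*t/4)/(7*pi) + 32*t*cos(7*pi*t/4)/(49*pi**2) - 128*sin(7*pi*t/4)/(343*pi**3) + 8*sin(7*pi*t/4)/(7*pi) - 48*cos(7*pi*t/4)/(49*pi**2); evaluating from -4 to 4: ∫_{-4}^{4} (t**2 - 3*t + 2) cos(7*pi*t/4) dt = (-80/(49*pi**2)) - (176/(49*pi**2)) = -256/(49*pi**2).
Hence a_7 = (1/4)·(-256/(49*pi**2)) = -64/(49*pi**2).

-64/(49*pi**2)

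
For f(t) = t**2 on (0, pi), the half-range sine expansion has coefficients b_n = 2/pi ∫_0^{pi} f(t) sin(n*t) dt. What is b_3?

b_3 = 2/pi ∫_0^{pi} (t**2) sin(3*t) dt.
Integrating by parts twice (tabular method), an antiderivative of (t**2) sin(3*t) is -t**2*cos(3*t)/3 + 2*t*sin(3*t)/9 + 2*cos(3*t)/27; evaluating from 0 to pi: ∫_{0}^{pi} (t**2) sin(3*t) dt = (-2/27 + pi**2/3) - (2/27) = -4/27 + pi**2/3.
Hence b_3 = (2/pi)·(-4/27 + pi**2/3) = 2*(-4 + 9*pi**2)/(27*pi).

2*(-4 + 9*pi**2)/(27*pi)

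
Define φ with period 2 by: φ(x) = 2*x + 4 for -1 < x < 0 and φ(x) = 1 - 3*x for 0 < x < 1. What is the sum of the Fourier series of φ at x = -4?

x = -4 differs from x = 0 by -2 full period(s), and the series is 2-periodic.
At x = 0 the one-sided limits are φ(0^-) = 4 and φ(0^+) = 1.
By Dirichlet's theorem the series converges to their average, [(4) + (1)]/2 = 5/2.

5/2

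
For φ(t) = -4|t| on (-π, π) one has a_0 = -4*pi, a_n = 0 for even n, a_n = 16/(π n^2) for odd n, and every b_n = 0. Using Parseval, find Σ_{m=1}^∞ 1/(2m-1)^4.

Parseval: a_0^2/2 + Σ a_n^2 = (1/π) ∫_{-π}^{π} φ(t)^2 dt = 32*pi**2/3.
Subtract a_0^2/2 = 8*pi**2: Σ a_n^2 = 8*pi**2/3.
Only odd n contribute, with a_n^2 = 256/(π^2 n^4), so Σ_{m≥1} 1/(2m-1)^4 = π^2·(8*pi**2/3)/256 = pi**4/96.

pi**4/96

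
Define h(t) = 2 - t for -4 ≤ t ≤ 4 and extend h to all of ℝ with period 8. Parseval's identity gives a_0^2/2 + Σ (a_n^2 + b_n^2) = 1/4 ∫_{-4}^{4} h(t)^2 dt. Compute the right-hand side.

1/4 ∫_{-4}^{4} h(t)^2 dt = 1/4 · (224/3) = 56/3.

56/3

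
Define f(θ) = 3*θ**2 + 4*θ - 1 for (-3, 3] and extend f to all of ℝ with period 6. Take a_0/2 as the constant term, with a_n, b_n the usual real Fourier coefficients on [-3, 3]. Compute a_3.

-12/pi**2

a_3 = 1/3 ∫_{-3}^{3} f(θ) cos(pi*θ) dθ.
Integrating by parts twice (tabular method), an antiderivative of (3*θ**2 + 4*θ - 1) cos(pi*θ) is 3*θ**2*sin(pi*θ)/pi + 4*θ*sin(pi*θ)/pi + 6*θ*cos(pi*θ)/pi**2 - sin(pi*θ)/pi - 6*sin(pi*θ)/pi**3 + 4*cos(pi*θ)/pi**2; evaluating from -3 to 3: ∫_{-3}^{3} (3*θ**2 + 4*θ - 1) cos(pi*θ) dθ = (-22/pi**2) - (14/pi**2) = -36/pi**2.
Hence a_3 = (1/3)·(-36/pi**2) = -12/pi**2.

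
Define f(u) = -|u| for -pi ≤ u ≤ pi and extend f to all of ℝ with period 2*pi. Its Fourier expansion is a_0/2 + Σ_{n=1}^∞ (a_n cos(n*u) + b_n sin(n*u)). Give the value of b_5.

0

b_5 = 1/pi ∫_{-pi}^{pi} f(u) sin(5*u) du.
f is even and sin(5*u) is odd, so the integrand is odd over a symmetric interval and the integral vanishes.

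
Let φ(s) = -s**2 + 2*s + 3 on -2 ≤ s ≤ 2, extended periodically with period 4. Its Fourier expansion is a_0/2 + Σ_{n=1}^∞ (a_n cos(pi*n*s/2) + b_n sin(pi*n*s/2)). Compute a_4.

a_4 = 1/2 ∫_{-2}^{2} φ(s) cos(2*pi*s) ds.
Integrating by parts twice (tabular method), an antiderivative of (-s**2 + 2*s + 3) cos(2*pi*s) is -s**2*sin(2*pi*s)/(2*pi) + s*sin(2*pi*s)/pi - s*cos(2*pi*s)/(2*pi**2) + sin(2*pi*s)/(4*pi**3) + 3*sin(2*pi*s)/(2*pi) + cos(2*pi*s)/(2*pi**2); evaluating from -2 to 2: ∫_{-2}^{2} (-s**2 + 2*s + 3) cos(2*pi*s) ds = (-1/(2*pi**2)) - (3/(2*pi**2)) = -2/pi**2.
Hence a_4 = (1/2)·(-2/pi**2) = -1/pi**2.

-1/pi**2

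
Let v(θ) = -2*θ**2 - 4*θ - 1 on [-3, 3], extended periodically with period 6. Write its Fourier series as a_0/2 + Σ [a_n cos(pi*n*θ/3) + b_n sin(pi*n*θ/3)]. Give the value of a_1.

72/pi**2

a_1 = 1/3 ∫_{-3}^{3} v(θ) cos(pi*θ/3) dθ.
Integrating by parts twice (tabular method), an antiderivative of (-2*θ**2 - 4*θ - 1) cos(pi*θ/3) is -6*θ**2*sin(pi*θ/3)/pi - 12*θ*sin(pi*θ/3)/pi - 36*θ*cos(pi*θ/3)/pi**2 - 3*sin(pi*θ/3)/pi + 108*sin(pi*θ/3)/pi**3 - 36*cos(pi*θ/3)/pi**2; evaluating from -3 to 3: ∫_{-3}^{3} (-2*θ**2 - 4*θ - 1) cos(pi*θ/3) dθ = (144/pi**2) - (-72/pi**2) = 216/pi**2.
Hence a_1 = (1/3)·(216/pi**2) = 72/pi**2.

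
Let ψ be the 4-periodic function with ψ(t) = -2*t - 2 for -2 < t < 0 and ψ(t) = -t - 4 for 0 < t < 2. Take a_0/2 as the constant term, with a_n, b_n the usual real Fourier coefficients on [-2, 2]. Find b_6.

1/pi

b_6 = 1/2 ∫_{-2}^{2} ψ(t) sin(3*pi*t) dt.
Split the integral at the breakpoints.
Integrating by parts (boundary term plus one more integral), an antiderivative of (-2*t - 2) sin(3*pi*t) is 2*t*cos(3*pi*t)/(3*pi) - 2*sin(3*pi*t)/(9*pi**2) + 2*cos(3*pi*t)/(3*pi); evaluating from -2 to 0: ∫_{-2}^{0} (-2*t - 2) sin(3*pi*t) dt = (2/(3*pi)) - (-2/(3*pi)) = 4/(3*pi).
Integrating by parts (boundary term plus one more integral), an antiderivative of (-t - 4) sin(3*pi*t) is t*cos(3*pi*t)/(3*pi) - sin(3*pi*t)/(9*pi**2) + 4*cos(3*pi*t)/(3*pi); evaluating from 0 to 2: ∫_{0}^{2} (-t - 4) sin(3*pi*t) dt = (2/pi) - (4/(3*pi)) = 2/(3*pi).
Summing the pieces and multiplying by (1/2) gives b_6 = 1/pi.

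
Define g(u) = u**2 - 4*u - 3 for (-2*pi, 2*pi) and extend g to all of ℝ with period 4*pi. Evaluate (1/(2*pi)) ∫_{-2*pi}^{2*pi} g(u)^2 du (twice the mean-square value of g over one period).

18 + 80*pi**2/3 + 32*pi**4/5

(1/(2*pi)) ∫_{-2*pi}^{2*pi} g(u)^2 du = (1/(2*pi)) · (4*pi*(135 + 200*pi**2 + 48*pi**4)/15) = 18 + 80*pi**2/3 + 32*pi**4/5.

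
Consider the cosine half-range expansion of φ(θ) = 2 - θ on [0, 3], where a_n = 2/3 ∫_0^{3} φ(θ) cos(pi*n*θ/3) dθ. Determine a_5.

a_5 = 2/3 ∫_0^{3} (2 - θ) cos(5*pi*θ/3) dθ.
Integrating by parts (boundary term plus one more integral), an antiderivative of (2 - θ) cos(5*pi*θ/3) is -3*θ*sin(5*pi*θ/3)/(5*pi) + 6*sin(5*pi*θ/3)/(5*pi) - 9*cos(5*pi*θ/3)/(25*pi**2); evaluating from 0 to 3: ∫_{0}^{3} (2 - θ) cos(5*pi*θ/3) dθ = (9/(25*pi**2)) - (-9/(25*pi**2)) = 18/(25*pi**2).
Hence a_5 = (2/3)·(18/(25*pi**2)) = 12/(25*pi**2).

12/(25*pi**2)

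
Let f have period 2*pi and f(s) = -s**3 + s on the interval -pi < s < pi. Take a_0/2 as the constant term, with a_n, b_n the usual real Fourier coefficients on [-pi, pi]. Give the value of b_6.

b_6 = 1/pi ∫_{-pi}^{pi} f(s) sin(6*s) ds.
f is odd and sin(6*s) is odd, so the integrand is even and b_6 = 2/pi ∫_0^{pi} f(s) sin(6*s) ds.
Integrating by parts three times (tabular method), an antiderivative of (-s**3 + s) sin(6*s) is s**3*cos(6*s)/6 - s**2*sin(6*s)/12 - 7*s*cos(6*s)/36 + 7*sin(6*s)/216; evaluating from 0 to pi: ∫_{0}^{pi} (-s**3 + s) sin(6*s) ds = (pi*(-7 + 6*pi**2)/36) - (0) = pi*(-7 + 6*pi**2)/36.
Hence b_6 = (2/pi)·(pi*(-7 + 6*pi**2)/36) = -7/18 + pi**2/3.

-7/18 + pi**2/3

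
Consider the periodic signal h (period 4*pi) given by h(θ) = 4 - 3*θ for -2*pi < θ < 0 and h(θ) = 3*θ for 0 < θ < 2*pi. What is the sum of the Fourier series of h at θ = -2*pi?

θ = -2*pi differs from θ = 2*pi by -1 full period(s), and the series is 4*pi-periodic.
At θ = 2*pi the one-sided limits are h(2*pi^-) = 6*pi and h(2*pi^+) = 4 + 6*pi.
By Dirichlet's theorem the series converges to their average, [(6*pi) + (4 + 6*pi)]/2 = 2 + 6*pi.

2 + 6*pi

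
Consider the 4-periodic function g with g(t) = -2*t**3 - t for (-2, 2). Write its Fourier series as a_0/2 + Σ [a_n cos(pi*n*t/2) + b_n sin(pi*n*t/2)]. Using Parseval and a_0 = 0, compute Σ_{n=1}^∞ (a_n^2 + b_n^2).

Parseval: a_0^2/2 + Σ_{n≥1} (a_n^2+b_n^2) = 1/2 ∫_{-2}^{2} g(t)^2 dt = 10648/105.
Subtract a_0^2/2 = 0: Σ (a_n^2+b_n^2) = 10648/105.

10648/105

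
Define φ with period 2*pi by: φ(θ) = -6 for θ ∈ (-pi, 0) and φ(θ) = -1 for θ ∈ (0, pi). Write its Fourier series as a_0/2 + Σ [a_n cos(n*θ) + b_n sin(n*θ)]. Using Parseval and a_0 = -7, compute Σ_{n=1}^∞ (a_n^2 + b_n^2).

25/2

Parseval: a_0^2/2 + Σ_{n≥1} (a_n^2+b_n^2) = 1/pi ∫_{-pi}^{pi} φ(θ)^2 dθ = 37.
Subtract a_0^2/2 = 49/2: Σ (a_n^2+b_n^2) = 25/2.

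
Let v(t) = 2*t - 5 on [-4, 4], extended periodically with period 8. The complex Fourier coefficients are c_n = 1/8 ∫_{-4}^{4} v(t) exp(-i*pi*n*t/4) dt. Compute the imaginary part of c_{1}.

Since v is real-valued, Im(c_{1}) = -1/8 ∫_{-4}^{4} v(t) sin(pi*t/4) dt = -b_{1}/2.
Integrating by parts (boundary term plus one more integral), an antiderivative of (2*t - 5) sin(pi*t/4) is -8*t*cos(pi*t/4)/pi + 32*sin(pi*t/4)/pi**2 + 20*cos(pi*t/4)/pi; evaluating from -4 to 4: ∫_{-4}^{4} (2*t - 5) sin(pi*t/4) dt = (12/pi) - (-52/pi) = 64/pi.
Hence Im(c_{1}) = (-1/8)·(64/pi) = -8/pi.

-8/pi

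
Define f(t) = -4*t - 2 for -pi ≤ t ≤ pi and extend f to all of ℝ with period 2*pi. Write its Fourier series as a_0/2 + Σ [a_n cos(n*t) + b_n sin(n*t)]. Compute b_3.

-8/3

b_3 = 1/pi ∫_{-pi}^{pi} f(t) sin(3*t) dt.
Integrating by parts (boundary term plus one more integral), an antiderivative of (-4*t - 2) sin(3*t) is 4*t*cos(3*t)/3 - 4*sin(3*t)/9 + 2*cos(3*t)/3; evaluating from -pi to pi: ∫_{-pi}^{pi} (-4*t - 2) sin(3*t) dt = (-4*pi/3 - 2/3) - (-2/3 + 4*pi/3) = -8*pi/3.
Hence b_3 = (1/pi)·(-8*pi/3) = -8/3.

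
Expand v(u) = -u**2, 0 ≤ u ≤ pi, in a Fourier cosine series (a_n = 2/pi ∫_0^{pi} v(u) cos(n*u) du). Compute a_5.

a_5 = 2/pi ∫_0^{pi} (-u**2) cos(5*u) du.
Integrating by parts twice (tabular method), an antiderivative of (-u**2) cos(5*u) is -u**2*sin(5*u)/5 - 2*u*cos(5*u)/25 + 2*sin(5*u)/125; evaluating from 0 to pi: ∫_{0}^{pi} (-u**2) cos(5*u) du = (2*pi/25) - (0) = 2*pi/25.
Hence a_5 = (2/pi)·(2*pi/25) = 4/25.

4/25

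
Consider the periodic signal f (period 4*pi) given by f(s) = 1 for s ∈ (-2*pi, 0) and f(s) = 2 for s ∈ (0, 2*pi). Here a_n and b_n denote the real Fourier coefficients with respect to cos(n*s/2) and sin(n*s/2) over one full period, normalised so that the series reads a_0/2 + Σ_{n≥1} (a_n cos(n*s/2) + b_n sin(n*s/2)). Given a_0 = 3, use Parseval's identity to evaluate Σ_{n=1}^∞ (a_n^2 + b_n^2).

1/2

Parseval: a_0^2/2 + Σ_{n≥1} (a_n^2+b_n^2) = (1/(2*pi)) ∫_{-2*pi}^{2*pi} f(s)^2 ds = 5.
Subtract a_0^2/2 = 9/2: Σ (a_n^2+b_n^2) = 1/2.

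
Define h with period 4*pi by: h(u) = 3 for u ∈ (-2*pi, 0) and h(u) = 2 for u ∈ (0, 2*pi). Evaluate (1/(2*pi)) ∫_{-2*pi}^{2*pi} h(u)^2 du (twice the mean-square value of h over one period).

13

(1/(2*pi)) ∫_{-2*pi}^{2*pi} h(u)^2 du = (1/(2*pi)) · (26*pi) = 13.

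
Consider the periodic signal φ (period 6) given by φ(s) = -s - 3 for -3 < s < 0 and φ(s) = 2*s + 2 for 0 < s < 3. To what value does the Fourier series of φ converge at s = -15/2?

s = -15/2 differs from s = -3/2 by -1 full period(s), and the series is 6-periodic.
φ is continuous at s = -3/2 with value -3/2, so the series converges to -3/2 there.

-3/2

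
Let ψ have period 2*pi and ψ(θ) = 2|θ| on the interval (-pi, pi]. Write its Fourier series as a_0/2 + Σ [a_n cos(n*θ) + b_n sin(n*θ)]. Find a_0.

2*pi

a_0 = 1/pi ∫_{-pi}^{pi} ψ(θ) dθ = 1/pi · (2*pi**2) = 2*pi.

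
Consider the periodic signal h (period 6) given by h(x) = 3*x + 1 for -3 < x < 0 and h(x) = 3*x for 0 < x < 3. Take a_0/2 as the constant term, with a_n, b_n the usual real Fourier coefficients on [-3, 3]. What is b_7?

b_7 = 1/3 ∫_{-3}^{3} h(x) sin(7*pi*x/3) dx.
Split the integral at the breakpoints.
Integrating by parts (boundary term plus one more integral), an antiderivative of (3*x + 1) sin(7*pi*x/3) is -9*x*cos(7*pi*x/3)/(7*pi) + 27*sin(7*pi*x/3)/(49*pi**2) - 3*cos(7*pi*x/3)/(7*pi); evaluating from -3 to 0: ∫_{-3}^{0} (3*x + 1) sin(7*pi*x/3) dx = (-3/(7*pi)) - (-24/(7*pi)) = 3/pi.
Integrating by parts (boundary term plus one more integral), an antiderivative of (3*x) sin(7*pi*x/3) is -9*x*cos(7*pi*x/3)/(7*pi) + 27*sin(7*pi*x/3)/(49*pi**2); evaluating from 0 to 3: ∫_{0}^{3} (3*x) sin(7*pi*x/3) dx = (27/(7*pi)) - (0) = 27/(7*pi).
Summing the pieces and multiplying by (1/3) gives b_7 = 16/(7*pi).

16/(7*pi)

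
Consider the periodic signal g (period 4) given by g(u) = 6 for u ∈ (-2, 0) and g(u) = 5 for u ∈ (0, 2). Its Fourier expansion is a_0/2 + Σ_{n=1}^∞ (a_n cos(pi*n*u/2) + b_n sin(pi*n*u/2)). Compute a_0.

11

a_0 = 1/2 ∫_{-2}^{2} g(u) du = 1/2 · (22) = 11.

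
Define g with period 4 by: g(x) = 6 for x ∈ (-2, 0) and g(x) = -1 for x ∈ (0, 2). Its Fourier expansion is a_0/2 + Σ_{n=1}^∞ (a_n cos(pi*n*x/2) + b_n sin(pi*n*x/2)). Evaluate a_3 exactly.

a_3 = 1/2 ∫_{-2}^{2} g(x) cos(3*pi*x/2) dx.
Split the integral at the breakpoints.
Directly, an antiderivative of (6) cos(3*pi*x/2) is 4*sin(3*pi*x/2)/pi; evaluating from -2 to 0: ∫_{-2}^{0} (6) cos(3*pi*x/2) dx = (0) - (0) = 0.
Directly, an antiderivative of (-1) cos(3*pi*x/2) is -2*sin(3*pi*x/2)/(3*pi); evaluating from 0 to 2: ∫_{0}^{2} (-1) cos(3*pi*x/2) dx = (0) - (0) = 0.
Summing the pieces and multiplying by (1/2) gives a_3 = 0.

0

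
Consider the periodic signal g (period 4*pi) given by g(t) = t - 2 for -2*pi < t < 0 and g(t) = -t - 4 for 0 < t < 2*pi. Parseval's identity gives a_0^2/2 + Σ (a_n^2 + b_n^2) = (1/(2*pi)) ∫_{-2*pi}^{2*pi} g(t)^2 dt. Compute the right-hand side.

20 + 8*pi**2/3 + 12*pi

(1/(2*pi)) ∫_{-2*pi}^{2*pi} g(t)^2 dt = (1/(2*pi)) · (8*pi*(15 + 2*pi**2 + 9*pi)/3) = 20 + 8*pi**2/3 + 12*pi.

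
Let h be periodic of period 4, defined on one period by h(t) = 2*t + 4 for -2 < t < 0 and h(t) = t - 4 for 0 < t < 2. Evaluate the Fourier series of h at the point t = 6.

-1

t = 6 differs from t = -2 by 2 full period(s), and the series is 4-periodic.
At t = -2 the one-sided limits are h(-2^-) = -2 and h(-2^+) = 0.
By Dirichlet's theorem the series converges to their average, [(-2) + (0)]/2 = -1.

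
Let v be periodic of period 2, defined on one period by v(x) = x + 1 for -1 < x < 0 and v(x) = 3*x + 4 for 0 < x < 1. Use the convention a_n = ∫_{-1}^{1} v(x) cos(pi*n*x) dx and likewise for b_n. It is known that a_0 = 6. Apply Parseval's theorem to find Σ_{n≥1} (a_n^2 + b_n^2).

40/3

Parseval: a_0^2/2 + Σ_{n≥1} (a_n^2+b_n^2) = ∫_{-1}^{1} v(x)^2 dx = 94/3.
Subtract a_0^2/2 = 18: Σ (a_n^2+b_n^2) = 40/3.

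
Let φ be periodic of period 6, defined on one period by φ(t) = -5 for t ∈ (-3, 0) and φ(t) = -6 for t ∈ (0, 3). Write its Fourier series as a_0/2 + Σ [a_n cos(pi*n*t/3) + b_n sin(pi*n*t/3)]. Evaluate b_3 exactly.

-2/(3*pi)

b_3 = 1/3 ∫_{-3}^{3} φ(t) sin(pi*t) dt.
Split the integral at the breakpoints.
Directly, an antiderivative of (-5) sin(pi*t) is 5*cos(pi*t)/pi; evaluating from -3 to 0: ∫_{-3}^{0} (-5) sin(pi*t) dt = (5/pi) - (-5/pi) = 10/pi.
Directly, an antiderivative of (-6) sin(pi*t) is 6*cos(pi*t)/pi; evaluating from 0 to 3: ∫_{0}^{3} (-6) sin(pi*t) dt = (-6/pi) - (6/pi) = -12/pi.
Summing the pieces and multiplying by (1/3) gives b_3 = -2/(3*pi).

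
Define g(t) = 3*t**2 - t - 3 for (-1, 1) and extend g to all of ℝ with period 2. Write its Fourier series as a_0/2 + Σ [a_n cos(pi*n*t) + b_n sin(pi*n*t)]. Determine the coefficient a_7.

-12/(49*pi**2)

a_7 = ∫_{-1}^{1} g(t) cos(7*pi*t) dt.
Integrating by parts twice (tabular method), an antiderivative of (3*t**2 - t - 3) cos(7*pi*t) is 3*t**2*sin(7*pi*t)/(7*pi) - t*sin(7*pi*t)/(7*pi) + 6*t*cos(7*pi*t)/(49*pi**2) - 3*sin(7*pi*t)/(7*pi) - 6*sin(7*pi*t)/(343*pi**3) - cos(7*pi*t)/(49*pi**2); evaluating from -1 to 1: ∫_{-1}^{1} (3*t**2 - t - 3) cos(7*pi*t) dt = (-5/(49*pi**2)) - (1/(7*pi**2)) = -12/(49*pi**2).
Hence a_7 = -12/(49*pi**2).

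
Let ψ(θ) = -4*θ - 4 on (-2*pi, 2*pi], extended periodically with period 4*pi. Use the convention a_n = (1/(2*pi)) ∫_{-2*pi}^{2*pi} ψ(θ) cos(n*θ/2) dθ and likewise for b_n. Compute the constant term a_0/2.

a_0 = (1/(2*pi)) ∫_{-2*pi}^{2*pi} ψ(θ) dθ = (1/(2*pi)) · (-16*pi) = -8.
So the constant term a_0/2 = -4.

-4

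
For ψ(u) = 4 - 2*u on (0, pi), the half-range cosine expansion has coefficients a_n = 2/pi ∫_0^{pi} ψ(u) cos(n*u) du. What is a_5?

a_5 = 2/pi ∫_0^{pi} (4 - 2*u) cos(5*u) du.
Integrating by parts (boundary term plus one more integral), an antiderivative of (4 - 2*u) cos(5*u) is -2*u*sin(5*u)/5 + 4*sin(5*u)/5 - 2*cos(5*u)/25; evaluating from 0 to pi: ∫_{0}^{pi} (4 - 2*u) cos(5*u) du = (2/25) - (-2/25) = 4/25.
Hence a_5 = (2/pi)·(4/25) = 8/(25*pi).

8/(25*pi)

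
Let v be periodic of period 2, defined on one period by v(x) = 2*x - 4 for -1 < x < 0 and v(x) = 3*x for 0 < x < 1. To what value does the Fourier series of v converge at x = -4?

x = -4 differs from x = 0 by -2 full period(s), and the series is 2-periodic.
At x = 0 the one-sided limits are v(0^-) = -4 and v(0^+) = 0.
By Dirichlet's theorem the series converges to their average, [(-4) + (0)]/2 = -2.

-2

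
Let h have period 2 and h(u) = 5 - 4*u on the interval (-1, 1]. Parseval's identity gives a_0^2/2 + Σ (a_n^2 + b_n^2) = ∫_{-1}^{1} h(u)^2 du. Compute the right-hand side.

182/3

∫_{-1}^{1} h(u)^2 du = 182/3.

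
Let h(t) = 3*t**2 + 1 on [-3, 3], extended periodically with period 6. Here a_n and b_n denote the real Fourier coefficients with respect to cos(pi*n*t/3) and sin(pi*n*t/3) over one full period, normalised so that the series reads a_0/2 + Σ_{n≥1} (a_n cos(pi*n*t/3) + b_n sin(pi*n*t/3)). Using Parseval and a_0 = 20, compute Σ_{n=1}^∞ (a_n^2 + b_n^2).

Parseval: a_0^2/2 + Σ_{n≥1} (a_n^2+b_n^2) = 1/3 ∫_{-3}^{3} h(t)^2 dt = 1648/5.
Subtract a_0^2/2 = 200: Σ (a_n^2+b_n^2) = 648/5.

648/5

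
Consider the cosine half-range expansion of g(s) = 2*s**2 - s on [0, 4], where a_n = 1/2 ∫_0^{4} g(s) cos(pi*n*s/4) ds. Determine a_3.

a_3 = 1/2 ∫_0^{4} (2*s**2 - s) cos(3*pi*s/4) ds.
Integrating by parts twice (tabular method), an antiderivative of (2*s**2 - s) cos(3*pi*s/4) is 8*s**2*sin(3*pi*s/4)/(3*pi) - 4*s*sin(3*pi*s/4)/(3*pi) + 64*s*cos(3*pi*s/4)/(9*pi**2) - 256*sin(3*pi*s/4)/(27*pi**3) - 16*cos(3*pi*s/4)/(9*pi**2); evaluating from 0 to 4: ∫_{0}^{4} (2*s**2 - s) cos(3*pi*s/4) ds = (-80/(3*pi**2)) - (-16/(9*pi**2)) = -224/(9*pi**2).
Hence a_3 = (1/2)·(-224/(9*pi**2)) = -112/(9*pi**2).

-112/(9*pi**2)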